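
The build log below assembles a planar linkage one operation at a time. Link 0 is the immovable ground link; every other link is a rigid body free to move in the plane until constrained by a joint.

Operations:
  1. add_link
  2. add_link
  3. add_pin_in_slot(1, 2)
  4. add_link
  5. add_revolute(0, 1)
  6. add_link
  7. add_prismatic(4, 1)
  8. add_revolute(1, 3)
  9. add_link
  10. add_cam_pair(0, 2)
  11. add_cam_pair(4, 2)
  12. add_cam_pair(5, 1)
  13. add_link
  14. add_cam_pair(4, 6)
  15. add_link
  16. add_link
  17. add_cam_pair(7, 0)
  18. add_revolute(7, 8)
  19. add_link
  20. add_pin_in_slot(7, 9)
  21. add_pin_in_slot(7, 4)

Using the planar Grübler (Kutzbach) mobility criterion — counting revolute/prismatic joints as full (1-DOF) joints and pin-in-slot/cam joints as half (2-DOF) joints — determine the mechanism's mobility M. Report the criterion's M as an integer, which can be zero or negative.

M = 11

ground; <1,0,0>
#1 <2,0,0>
#2 <3,0,0>
PS:1↔2 J2 <3,0,1>
#3 <4,0,1>
R:0↔1 J1 <4,1,1>
#4 <5,1,1>
P:4↔1 J1 <5,2,1>
R:1↔3 J1 <5,3,1>
#5 <6,3,1>
C:0↔2 J2 <6,3,2>
C:4↔2 J2 <6,3,3>
C:5↔1 J2 <6,3,4>
#6 <7,3,4>
C:4↔6 J2 <7,3,5>
#7 <8,3,5>
#8 <9,3,5>
C:7↔0 J2 <9,3,6>
R:7↔8 J1 <9,4,6>
#9 <10,4,6>
PS:7↔9 J2 <10,4,7>
PS:7↔4 J2 <10,4,8>
3×9 − 2×4 − 1×8 = 11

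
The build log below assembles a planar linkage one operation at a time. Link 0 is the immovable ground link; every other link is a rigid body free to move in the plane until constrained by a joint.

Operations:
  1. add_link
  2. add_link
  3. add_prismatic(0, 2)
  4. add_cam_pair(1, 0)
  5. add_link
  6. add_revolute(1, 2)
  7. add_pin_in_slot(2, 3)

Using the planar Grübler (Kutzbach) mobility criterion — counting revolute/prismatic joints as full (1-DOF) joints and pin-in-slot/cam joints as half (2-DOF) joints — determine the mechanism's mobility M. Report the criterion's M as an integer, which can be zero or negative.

M = 3

ground; <1,0,0>
#1 <2,0,0>
#2 <3,0,0>
P:0↔2 J1 <3,1,0>
C:1↔0 J2 <3,1,1>
#3 <4,1,1>
R:1↔2 J1 <4,2,1>
PS:2↔3 J2 <4,2,2>
3×3 − 2×2 − 1×2 = 3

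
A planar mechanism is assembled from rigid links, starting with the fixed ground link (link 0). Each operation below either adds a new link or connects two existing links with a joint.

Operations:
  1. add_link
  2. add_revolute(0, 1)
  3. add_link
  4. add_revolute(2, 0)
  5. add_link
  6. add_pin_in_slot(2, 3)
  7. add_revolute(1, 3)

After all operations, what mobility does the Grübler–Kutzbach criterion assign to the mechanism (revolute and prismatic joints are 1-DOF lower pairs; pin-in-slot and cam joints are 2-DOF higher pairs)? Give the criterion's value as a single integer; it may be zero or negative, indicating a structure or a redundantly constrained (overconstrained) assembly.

M = 2

link 0 = ground. State L|J1|J2 = 1|0|0
+link1  2|0|0
R(0,1) f=1→J1  2|1|0
+link2  3|1|0
R(2,0) f=1→J1  3|2|0
+link3  4|2|0
PS(2,3) f=2→J2  4|2|1
R(1,3) f=1→J1  4|3|1
M = 3(4−1)−2·3−1 = 9−6−1 = 2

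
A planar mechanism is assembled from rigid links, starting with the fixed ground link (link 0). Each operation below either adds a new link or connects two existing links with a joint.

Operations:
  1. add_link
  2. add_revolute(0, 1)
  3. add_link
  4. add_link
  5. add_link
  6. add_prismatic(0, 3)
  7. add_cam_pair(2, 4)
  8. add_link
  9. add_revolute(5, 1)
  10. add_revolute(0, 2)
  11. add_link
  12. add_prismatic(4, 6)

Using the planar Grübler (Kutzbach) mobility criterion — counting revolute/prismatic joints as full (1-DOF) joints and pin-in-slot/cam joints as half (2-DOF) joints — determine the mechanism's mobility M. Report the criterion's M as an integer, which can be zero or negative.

ground; <1,0,0>
#1 <2,0,0>
R:0↔1 J1 <2,1,0>
#2 <3,1,0>
#3 <4,1,0>
#4 <5,1,0>
P:0↔3 J1 <5,2,0>
C:2↔4 J2 <5,2,1>
#5 <6,2,1>
R:5↔1 J1 <6,3,1>
R:0↔2 J1 <6,4,1>
#6 <7,4,1>
P:4↔6 J1 <7,5,1>
3×6 − 2×5 − 1×1 = 7

M = 7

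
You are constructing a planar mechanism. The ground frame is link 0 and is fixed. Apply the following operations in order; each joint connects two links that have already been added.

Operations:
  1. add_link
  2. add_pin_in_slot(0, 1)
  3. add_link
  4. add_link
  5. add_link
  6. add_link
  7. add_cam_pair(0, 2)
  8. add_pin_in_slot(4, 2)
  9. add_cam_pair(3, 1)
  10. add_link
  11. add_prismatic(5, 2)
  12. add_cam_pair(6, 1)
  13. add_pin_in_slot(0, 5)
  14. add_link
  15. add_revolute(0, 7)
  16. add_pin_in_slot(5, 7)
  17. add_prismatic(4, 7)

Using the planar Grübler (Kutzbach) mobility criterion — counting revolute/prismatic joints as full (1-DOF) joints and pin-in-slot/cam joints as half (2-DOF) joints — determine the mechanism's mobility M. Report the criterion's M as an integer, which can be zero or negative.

(L,J1,J2)=(1,0,0); link0 fixed
link1: (2,0,0)
PS 0-1 [J2]: (2,0,1)
link2: (3,0,1)
link3: (4,0,1)
link4: (5,0,1)
link5: (6,0,1)
C 0-2 [J2]: (6,0,2)
PS 4-2 [J2]: (6,0,3)
C 3-1 [J2]: (6,0,4)
link6: (7,0,4)
P 5-2 [J1]: (7,1,4)
C 6-1 [J2]: (7,1,5)
PS 0-5 [J2]: (7,1,6)
link7: (8,1,6)
R 0-7 [J1]: (8,2,6)
PS 5-7 [J2]: (8,2,7)
P 4-7 [J1]: (8,3,7)
Grübler: 3·7 − 2·3 − 7 = 8

M = 8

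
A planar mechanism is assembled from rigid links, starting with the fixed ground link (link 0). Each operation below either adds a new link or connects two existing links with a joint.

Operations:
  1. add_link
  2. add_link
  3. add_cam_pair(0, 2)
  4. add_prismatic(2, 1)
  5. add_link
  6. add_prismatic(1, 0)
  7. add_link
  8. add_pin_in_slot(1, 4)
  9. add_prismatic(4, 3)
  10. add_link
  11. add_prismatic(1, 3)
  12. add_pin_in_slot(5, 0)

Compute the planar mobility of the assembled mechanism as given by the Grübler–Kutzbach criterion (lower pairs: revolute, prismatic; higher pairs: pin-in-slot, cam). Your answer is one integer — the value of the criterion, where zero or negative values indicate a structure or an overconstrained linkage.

[1;0;0] (link 0 is ground)
L+ [2;0;0]
L+ [3;0;0]
C(0,2)∈J2 [3;0;1]
P(2,1)∈J1 [3;1;1]
L+ [4;1;1]
P(1,0)∈J1 [4;2;1]
L+ [5;2;1]
PS(1,4)∈J2 [5;2;2]
P(4,3)∈J1 [5;3;2]
L+ [6;3;2]
P(1,3)∈J1 [6;4;2]
PS(5,0)∈J2 [6;4;3]
mobility = 15 − 8 − 3 = 4

M = 4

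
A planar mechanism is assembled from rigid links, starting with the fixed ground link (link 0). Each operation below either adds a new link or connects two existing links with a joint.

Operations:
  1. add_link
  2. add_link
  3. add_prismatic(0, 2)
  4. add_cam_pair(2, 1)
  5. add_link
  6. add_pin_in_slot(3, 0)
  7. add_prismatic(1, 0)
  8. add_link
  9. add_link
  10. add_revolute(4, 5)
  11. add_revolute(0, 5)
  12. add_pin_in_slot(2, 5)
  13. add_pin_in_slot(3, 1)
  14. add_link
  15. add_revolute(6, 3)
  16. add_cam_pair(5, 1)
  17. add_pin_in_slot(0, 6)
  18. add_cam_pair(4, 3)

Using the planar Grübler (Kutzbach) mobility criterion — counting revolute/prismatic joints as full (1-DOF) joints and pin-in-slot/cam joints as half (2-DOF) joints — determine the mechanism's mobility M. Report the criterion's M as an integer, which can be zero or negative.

(L,J1,J2)=(1,0,0); link0 fixed
link1: (2,0,0)
link2: (3,0,0)
P 0-2 [J1]: (3,1,0)
C 2-1 [J2]: (3,1,1)
link3: (4,1,1)
PS 3-0 [J2]: (4,1,2)
P 1-0 [J1]: (4,2,2)
link4: (5,2,2)
link5: (6,2,2)
R 4-5 [J1]: (6,3,2)
R 0-5 [J1]: (6,4,2)
PS 2-5 [J2]: (6,4,3)
PS 3-1 [J2]: (6,4,4)
link6: (7,4,4)
R 6-3 [J1]: (7,5,4)
C 5-1 [J2]: (7,5,5)
PS 0-6 [J2]: (7,5,6)
C 4-3 [J2]: (7,5,7)
Grübler: 3·6 − 2·5 − 7 = 1

M = 1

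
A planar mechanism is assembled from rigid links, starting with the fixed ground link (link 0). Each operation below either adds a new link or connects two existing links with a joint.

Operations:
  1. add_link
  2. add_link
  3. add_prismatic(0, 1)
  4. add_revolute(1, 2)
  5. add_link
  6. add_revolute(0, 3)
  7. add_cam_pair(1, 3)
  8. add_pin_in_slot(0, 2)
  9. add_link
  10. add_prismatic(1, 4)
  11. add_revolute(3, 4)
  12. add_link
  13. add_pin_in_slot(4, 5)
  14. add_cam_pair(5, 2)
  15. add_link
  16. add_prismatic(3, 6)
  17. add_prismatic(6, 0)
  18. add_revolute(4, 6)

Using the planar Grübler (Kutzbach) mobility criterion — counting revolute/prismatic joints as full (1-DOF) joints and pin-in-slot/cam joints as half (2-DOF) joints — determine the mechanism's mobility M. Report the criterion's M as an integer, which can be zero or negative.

[1;0;0] (link 0 is ground)
L+ [2;0;0]
L+ [3;0;0]
P(0,1)∈J1 [3;1;0]
R(1,2)∈J1 [3;2;0]
L+ [4;2;0]
R(0,3)∈J1 [4;3;0]
C(1,3)∈J2 [4;3;1]
PS(0,2)∈J2 [4;3;2]
L+ [5;3;2]
P(1,4)∈J1 [5;4;2]
R(3,4)∈J1 [5;5;2]
L+ [6;5;2]
PS(4,5)∈J2 [6;5;3]
C(5,2)∈J2 [6;5;4]
L+ [7;5;4]
P(3,6)∈J1 [7;6;4]
P(6,0)∈J1 [7;7;4]
R(4,6)∈J1 [7;8;4]
mobility = 18 − 16 − 4 = -2

M = -2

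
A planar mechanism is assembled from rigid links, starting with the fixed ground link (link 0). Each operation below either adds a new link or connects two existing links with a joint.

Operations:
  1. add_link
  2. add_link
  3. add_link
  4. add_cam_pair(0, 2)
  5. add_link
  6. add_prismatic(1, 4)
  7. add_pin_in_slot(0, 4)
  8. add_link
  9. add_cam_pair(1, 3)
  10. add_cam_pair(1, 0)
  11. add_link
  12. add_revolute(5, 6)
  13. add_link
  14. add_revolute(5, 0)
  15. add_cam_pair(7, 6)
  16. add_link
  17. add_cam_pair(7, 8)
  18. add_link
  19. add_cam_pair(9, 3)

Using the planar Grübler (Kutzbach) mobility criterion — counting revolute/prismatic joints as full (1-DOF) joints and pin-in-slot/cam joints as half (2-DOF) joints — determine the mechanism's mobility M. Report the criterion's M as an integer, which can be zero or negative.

ground; <1,0,0>
#1 <2,0,0>
#2 <3,0,0>
#3 <4,0,0>
C:0↔2 J2 <4,0,1>
#4 <5,0,1>
P:1↔4 J1 <5,1,1>
PS:0↔4 J2 <5,1,2>
#5 <6,1,2>
C:1↔3 J2 <6,1,3>
C:1↔0 J2 <6,1,4>
#6 <7,1,4>
R:5↔6 J1 <7,2,4>
#7 <8,2,4>
R:5↔0 J1 <8,3,4>
C:7↔6 J2 <8,3,5>
#8 <9,3,5>
C:7↔8 J2 <9,3,6>
#9 <10,3,6>
C:9↔3 J2 <10,3,7>
3×9 − 2×3 − 1×7 = 14

M = 14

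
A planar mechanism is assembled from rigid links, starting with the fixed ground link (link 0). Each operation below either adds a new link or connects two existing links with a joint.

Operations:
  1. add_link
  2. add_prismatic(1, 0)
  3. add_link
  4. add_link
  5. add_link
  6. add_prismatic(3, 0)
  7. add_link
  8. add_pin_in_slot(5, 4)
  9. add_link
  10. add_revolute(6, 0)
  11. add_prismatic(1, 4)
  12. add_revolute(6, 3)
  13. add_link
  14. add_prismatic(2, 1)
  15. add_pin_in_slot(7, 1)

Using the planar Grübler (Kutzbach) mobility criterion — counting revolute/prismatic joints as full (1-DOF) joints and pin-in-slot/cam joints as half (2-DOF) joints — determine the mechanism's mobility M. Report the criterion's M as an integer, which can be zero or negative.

link 0 = ground. State L|J1|J2 = 1|0|0
+link1  2|0|0
P(1,0) f=1→J1  2|1|0
+link2  3|1|0
+link3  4|1|0
+link4  5|1|0
P(3,0) f=1→J1  5|2|0
+link5  6|2|0
PS(5,4) f=2→J2  6|2|1
+link6  7|2|1
R(6,0) f=1→J1  7|3|1
P(1,4) f=1→J1  7|4|1
R(6,3) f=1→J1  7|5|1
+link7  8|5|1
P(2,1) f=1→J1  8|6|1
PS(7,1) f=2→J2  8|6|2
M = 3(8−1)−2·6−2 = 21−12−2 = 7

M = 7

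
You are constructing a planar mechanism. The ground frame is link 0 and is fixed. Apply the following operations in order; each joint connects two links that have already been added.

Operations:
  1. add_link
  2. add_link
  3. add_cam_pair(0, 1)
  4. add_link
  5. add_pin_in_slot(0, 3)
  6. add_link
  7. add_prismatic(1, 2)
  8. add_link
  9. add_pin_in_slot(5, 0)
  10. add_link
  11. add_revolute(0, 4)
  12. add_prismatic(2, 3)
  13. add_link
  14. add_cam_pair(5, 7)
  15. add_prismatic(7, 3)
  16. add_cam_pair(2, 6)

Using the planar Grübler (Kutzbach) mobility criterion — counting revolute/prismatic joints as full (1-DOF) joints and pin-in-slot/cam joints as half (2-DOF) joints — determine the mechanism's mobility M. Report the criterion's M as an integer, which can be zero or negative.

link 0 = ground. State L|J1|J2 = 1|0|0
+link1  2|0|0
+link2  3|0|0
C(0,1) f=2→J2  3|0|1
+link3  4|0|1
PS(0,3) f=2→J2  4|0|2
+link4  5|0|2
P(1,2) f=1→J1  5|1|2
+link5  6|1|2
PS(5,0) f=2→J2  6|1|3
+link6  7|1|3
R(0,4) f=1→J1  7|2|3
P(2,3) f=1→J1  7|3|3
+link7  8|3|3
C(5,7) f=2→J2  8|3|4
P(7,3) f=1→J1  8|4|4
C(2,6) f=2→J2  8|4|5
M = 3(8−1)−2·4−5 = 21−8−5 = 8

M = 8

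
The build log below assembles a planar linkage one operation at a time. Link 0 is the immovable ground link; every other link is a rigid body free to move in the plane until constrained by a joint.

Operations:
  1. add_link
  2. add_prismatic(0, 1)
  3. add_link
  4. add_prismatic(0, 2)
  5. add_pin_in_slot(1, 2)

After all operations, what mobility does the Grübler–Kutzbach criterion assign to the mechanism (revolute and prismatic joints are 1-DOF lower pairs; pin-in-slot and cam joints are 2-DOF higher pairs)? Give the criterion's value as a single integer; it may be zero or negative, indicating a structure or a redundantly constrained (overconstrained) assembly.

M = 1

[1;0;0] (link 0 is ground)
L+ [2;0;0]
P(0,1)∈J1 [2;1;0]
L+ [3;1;0]
P(0,2)∈J1 [3;2;0]
PS(1,2)∈J2 [3;2;1]
mobility = 6 − 4 − 1 = 1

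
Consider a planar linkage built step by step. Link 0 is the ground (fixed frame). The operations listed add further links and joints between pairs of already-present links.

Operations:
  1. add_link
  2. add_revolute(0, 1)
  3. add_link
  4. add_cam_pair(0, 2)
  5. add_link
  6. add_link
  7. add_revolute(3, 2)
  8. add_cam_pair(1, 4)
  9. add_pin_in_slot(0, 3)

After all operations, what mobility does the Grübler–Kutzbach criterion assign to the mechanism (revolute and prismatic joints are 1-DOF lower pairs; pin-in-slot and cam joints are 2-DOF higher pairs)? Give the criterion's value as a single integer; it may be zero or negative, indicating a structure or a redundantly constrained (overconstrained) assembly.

link 0 = ground. State L|J1|J2 = 1|0|0
+link1  2|0|0
R(0,1) f=1→J1  2|1|0
+link2  3|1|0
C(0,2) f=2→J2  3|1|1
+link3  4|1|1
+link4  5|1|1
R(3,2) f=1→J1  5|2|1
C(1,4) f=2→J2  5|2|2
PS(0,3) f=2→J2  5|2|3
M = 3(5−1)−2·2−3 = 12−4−3 = 5

M = 5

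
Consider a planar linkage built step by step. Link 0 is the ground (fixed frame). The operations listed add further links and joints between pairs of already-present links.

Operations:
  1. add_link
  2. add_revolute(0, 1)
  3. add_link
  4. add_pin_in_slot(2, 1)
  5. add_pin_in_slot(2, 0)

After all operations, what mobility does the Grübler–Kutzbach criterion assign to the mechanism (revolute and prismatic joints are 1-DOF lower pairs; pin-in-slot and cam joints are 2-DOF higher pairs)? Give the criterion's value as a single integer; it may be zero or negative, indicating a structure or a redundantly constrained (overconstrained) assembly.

[1;0;0] (link 0 is ground)
L+ [2;0;0]
R(0,1)∈J1 [2;1;0]
L+ [3;1;0]
PS(2,1)∈J2 [3;1;1]
PS(2,0)∈J2 [3;1;2]
mobility = 6 − 2 − 2 = 2

M = 2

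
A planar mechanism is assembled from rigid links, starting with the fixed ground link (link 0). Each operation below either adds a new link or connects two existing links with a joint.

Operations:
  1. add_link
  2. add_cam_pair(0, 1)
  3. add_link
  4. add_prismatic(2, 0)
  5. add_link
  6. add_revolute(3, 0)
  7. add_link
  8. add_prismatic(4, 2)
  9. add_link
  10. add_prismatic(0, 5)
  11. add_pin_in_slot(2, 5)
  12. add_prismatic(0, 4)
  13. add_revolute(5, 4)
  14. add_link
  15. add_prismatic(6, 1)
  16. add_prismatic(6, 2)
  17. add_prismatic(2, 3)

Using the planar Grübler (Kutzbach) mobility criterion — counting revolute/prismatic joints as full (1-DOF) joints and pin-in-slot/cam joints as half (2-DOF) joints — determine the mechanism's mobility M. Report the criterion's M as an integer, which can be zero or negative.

M = -2

link 0 = ground. State L|J1|J2 = 1|0|0
+link1  2|0|0
C(0,1) f=2→J2  2|0|1
+link2  3|0|1
P(2,0) f=1→J1  3|1|1
+link3  4|1|1
R(3,0) f=1→J1  4|2|1
+link4  5|2|1
P(4,2) f=1→J1  5|3|1
+link5  6|3|1
P(0,5) f=1→J1  6|4|1
PS(2,5) f=2→J2  6|4|2
P(0,4) f=1→J1  6|5|2
R(5,4) f=1→J1  6|6|2
+link6  7|6|2
P(6,1) f=1→J1  7|7|2
P(6,2) f=1→J1  7|8|2
P(2,3) f=1→J1  7|9|2
M = 3(7−1)−2·9−2 = 18−18−2 = -2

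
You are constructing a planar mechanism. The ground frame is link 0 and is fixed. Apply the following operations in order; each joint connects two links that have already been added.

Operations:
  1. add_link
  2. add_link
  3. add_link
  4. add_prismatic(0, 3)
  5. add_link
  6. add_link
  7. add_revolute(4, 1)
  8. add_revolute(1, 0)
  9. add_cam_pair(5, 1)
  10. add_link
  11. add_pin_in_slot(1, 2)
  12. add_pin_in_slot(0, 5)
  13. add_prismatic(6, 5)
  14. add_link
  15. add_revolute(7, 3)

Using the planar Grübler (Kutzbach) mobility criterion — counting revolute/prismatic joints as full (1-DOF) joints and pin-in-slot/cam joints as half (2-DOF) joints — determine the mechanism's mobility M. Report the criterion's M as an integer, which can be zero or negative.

[1;0;0] (link 0 is ground)
L+ [2;0;0]
L+ [3;0;0]
L+ [4;0;0]
P(0,3)∈J1 [4;1;0]
L+ [5;1;0]
L+ [6;1;0]
R(4,1)∈J1 [6;2;0]
R(1,0)∈J1 [6;3;0]
C(5,1)∈J2 [6;3;1]
L+ [7;3;1]
PS(1,2)∈J2 [7;3;2]
PS(0,5)∈J2 [7;3;3]
P(6,5)∈J1 [7;4;3]
L+ [8;4;3]
R(7,3)∈J1 [8;5;3]
mobility = 21 − 10 − 3 = 8

M = 8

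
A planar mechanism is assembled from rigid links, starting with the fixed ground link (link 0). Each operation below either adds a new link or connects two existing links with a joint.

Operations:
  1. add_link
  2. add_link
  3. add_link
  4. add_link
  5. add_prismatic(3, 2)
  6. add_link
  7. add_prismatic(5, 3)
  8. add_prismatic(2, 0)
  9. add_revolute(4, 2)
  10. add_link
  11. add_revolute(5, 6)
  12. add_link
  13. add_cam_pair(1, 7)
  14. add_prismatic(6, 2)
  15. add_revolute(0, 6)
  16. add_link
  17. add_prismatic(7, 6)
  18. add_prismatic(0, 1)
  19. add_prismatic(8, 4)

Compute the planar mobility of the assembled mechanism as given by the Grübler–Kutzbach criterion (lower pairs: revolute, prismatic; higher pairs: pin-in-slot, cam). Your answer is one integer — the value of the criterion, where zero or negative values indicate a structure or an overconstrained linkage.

M = 3

L=1 J1=0 J2=0
add link → L=2 J1=0 J2=0
add link → L=3 J1=0 J2=0
add link → L=4 J1=0 J2=0
add link → L=5 J1=0 J2=0
P@3,2 dof=1 J1 → L=5 J1=1 J2=0
add link → L=6 J1=1 J2=0
P@5,3 dof=1 J1 → L=6 J1=2 J2=0
P@2,0 dof=1 J1 → L=6 J1=3 J2=0
R@4,2 dof=1 J1 → L=6 J1=4 J2=0
add link → L=7 J1=4 J2=0
R@5,6 dof=1 J1 → L=7 J1=5 J2=0
add link → L=8 J1=5 J2=0
C@1,7 dof=2 J2 → L=8 J1=5 J2=1
P@6,2 dof=1 J1 → L=8 J1=6 J2=1
R@0,6 dof=1 J1 → L=8 J1=7 J2=1
add link → L=9 J1=7 J2=1
P@7,6 dof=1 J1 → L=9 J1=8 J2=1
P@0,1 dof=1 J1 → L=9 J1=9 J2=1
P@8,4 dof=1 J1 → L=9 J1=10 J2=1
M=3(L−1)−2J1−J2=3·8−2·10−1=3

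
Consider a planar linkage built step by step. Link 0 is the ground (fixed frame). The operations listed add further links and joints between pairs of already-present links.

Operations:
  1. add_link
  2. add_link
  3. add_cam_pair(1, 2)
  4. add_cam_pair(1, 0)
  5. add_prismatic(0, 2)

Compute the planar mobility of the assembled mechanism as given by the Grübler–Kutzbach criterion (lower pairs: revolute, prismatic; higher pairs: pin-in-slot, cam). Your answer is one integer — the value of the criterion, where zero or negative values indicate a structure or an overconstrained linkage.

[1;0;0] (link 0 is ground)
L+ [2;0;0]
L+ [3;0;0]
C(1,2)∈J2 [3;0;1]
C(1,0)∈J2 [3;0;2]
P(0,2)∈J1 [3;1;2]
mobility = 6 − 2 − 2 = 2

M = 2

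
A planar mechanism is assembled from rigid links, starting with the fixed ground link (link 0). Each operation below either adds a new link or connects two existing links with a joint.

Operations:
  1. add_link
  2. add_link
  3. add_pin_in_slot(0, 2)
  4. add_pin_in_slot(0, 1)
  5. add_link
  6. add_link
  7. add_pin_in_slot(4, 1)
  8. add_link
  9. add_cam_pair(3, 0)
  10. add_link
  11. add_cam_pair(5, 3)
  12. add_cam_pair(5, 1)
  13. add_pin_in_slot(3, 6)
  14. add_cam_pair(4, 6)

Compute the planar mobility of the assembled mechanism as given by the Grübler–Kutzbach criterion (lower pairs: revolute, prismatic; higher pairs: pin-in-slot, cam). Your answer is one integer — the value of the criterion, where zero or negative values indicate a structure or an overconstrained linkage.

M = 10

ground; <1,0,0>
#1 <2,0,0>
#2 <3,0,0>
PS:0↔2 J2 <3,0,1>
PS:0↔1 J2 <3,0,2>
#3 <4,0,2>
#4 <5,0,2>
PS:4↔1 J2 <5,0,3>
#5 <6,0,3>
C:3↔0 J2 <6,0,4>
#6 <7,0,4>
C:5↔3 J2 <7,0,5>
C:5↔1 J2 <7,0,6>
PS:3↔6 J2 <7,0,7>
C:4↔6 J2 <7,0,8>
3×6 − 2×0 − 1×8 = 10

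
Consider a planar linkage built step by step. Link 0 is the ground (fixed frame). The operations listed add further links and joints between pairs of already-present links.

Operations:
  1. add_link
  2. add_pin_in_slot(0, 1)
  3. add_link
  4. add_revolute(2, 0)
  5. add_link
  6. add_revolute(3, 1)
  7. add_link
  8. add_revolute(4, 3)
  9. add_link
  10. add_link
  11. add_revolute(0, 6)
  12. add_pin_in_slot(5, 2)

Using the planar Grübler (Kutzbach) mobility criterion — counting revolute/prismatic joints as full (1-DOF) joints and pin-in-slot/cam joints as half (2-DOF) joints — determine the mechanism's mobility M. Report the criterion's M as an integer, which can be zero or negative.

M = 8

[1;0;0] (link 0 is ground)
L+ [2;0;0]
PS(0,1)∈J2 [2;0;1]
L+ [3;0;1]
R(2,0)∈J1 [3;1;1]
L+ [4;1;1]
R(3,1)∈J1 [4;2;1]
L+ [5;2;1]
R(4,3)∈J1 [5;3;1]
L+ [6;3;1]
L+ [7;3;1]
R(0,6)∈J1 [7;4;1]
PS(5,2)∈J2 [7;4;2]
mobility = 18 − 8 − 2 = 8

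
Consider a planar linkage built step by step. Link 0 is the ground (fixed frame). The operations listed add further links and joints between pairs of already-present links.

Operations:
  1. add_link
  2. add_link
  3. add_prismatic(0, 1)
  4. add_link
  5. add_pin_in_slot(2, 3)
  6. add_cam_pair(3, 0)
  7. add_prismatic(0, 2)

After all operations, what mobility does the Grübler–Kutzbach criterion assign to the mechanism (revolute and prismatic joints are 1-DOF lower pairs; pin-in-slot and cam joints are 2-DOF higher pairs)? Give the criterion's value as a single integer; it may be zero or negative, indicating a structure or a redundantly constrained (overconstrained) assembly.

M = 3

L=1 J1=0 J2=0
add link → L=2 J1=0 J2=0
add link → L=3 J1=0 J2=0
P@0,1 dof=1 J1 → L=3 J1=1 J2=0
add link → L=4 J1=1 J2=0
PS@2,3 dof=2 J2 → L=4 J1=1 J2=1
C@3,0 dof=2 J2 → L=4 J1=1 J2=2
P@0,2 dof=1 J1 → L=4 J1=2 J2=2
M=3(L−1)−2J1−J2=3·3−2·2−2=3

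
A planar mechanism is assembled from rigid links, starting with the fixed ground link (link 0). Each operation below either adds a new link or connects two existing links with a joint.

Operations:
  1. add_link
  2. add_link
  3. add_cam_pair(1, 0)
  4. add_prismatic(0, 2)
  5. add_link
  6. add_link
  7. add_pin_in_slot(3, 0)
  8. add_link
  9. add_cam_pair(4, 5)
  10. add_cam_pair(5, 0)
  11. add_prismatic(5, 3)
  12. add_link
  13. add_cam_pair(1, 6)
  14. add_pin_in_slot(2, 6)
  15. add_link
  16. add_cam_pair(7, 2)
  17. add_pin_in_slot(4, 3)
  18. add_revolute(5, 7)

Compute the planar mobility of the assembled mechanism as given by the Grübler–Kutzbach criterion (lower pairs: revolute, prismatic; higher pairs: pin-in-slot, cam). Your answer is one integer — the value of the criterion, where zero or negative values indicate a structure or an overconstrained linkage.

M = 7

(L,J1,J2)=(1,0,0); link0 fixed
link1: (2,0,0)
link2: (3,0,0)
C 1-0 [J2]: (3,0,1)
P 0-2 [J1]: (3,1,1)
link3: (4,1,1)
link4: (5,1,1)
PS 3-0 [J2]: (5,1,2)
link5: (6,1,2)
C 4-5 [J2]: (6,1,3)
C 5-0 [J2]: (6,1,4)
P 5-3 [J1]: (6,2,4)
link6: (7,2,4)
C 1-6 [J2]: (7,2,5)
PS 2-6 [J2]: (7,2,6)
link7: (8,2,6)
C 7-2 [J2]: (8,2,7)
PS 4-3 [J2]: (8,2,8)
R 5-7 [J1]: (8,3,8)
Grübler: 3·7 − 2·3 − 8 = 7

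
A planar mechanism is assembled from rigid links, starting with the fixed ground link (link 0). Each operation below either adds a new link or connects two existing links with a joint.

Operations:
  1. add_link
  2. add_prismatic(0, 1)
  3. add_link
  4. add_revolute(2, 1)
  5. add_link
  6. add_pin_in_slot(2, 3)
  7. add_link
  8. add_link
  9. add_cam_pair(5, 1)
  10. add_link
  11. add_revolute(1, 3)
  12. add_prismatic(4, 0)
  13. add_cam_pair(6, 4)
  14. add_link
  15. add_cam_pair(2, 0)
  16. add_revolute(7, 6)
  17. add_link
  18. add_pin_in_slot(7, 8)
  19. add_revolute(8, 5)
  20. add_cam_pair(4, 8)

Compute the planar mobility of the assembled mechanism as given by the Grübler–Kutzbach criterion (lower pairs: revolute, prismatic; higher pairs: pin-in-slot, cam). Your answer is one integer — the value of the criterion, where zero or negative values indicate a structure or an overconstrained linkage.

(L,J1,J2)=(1,0,0); link0 fixed
link1: (2,0,0)
P 0-1 [J1]: (2,1,0)
link2: (3,1,0)
R 2-1 [J1]: (3,2,0)
link3: (4,2,0)
PS 2-3 [J2]: (4,2,1)
link4: (5,2,1)
link5: (6,2,1)
C 5-1 [J2]: (6,2,2)
link6: (7,2,2)
R 1-3 [J1]: (7,3,2)
P 4-0 [J1]: (7,4,2)
C 6-4 [J2]: (7,4,3)
link7: (8,4,3)
C 2-0 [J2]: (8,4,4)
R 7-6 [J1]: (8,5,4)
link8: (9,5,4)
PS 7-8 [J2]: (9,5,5)
R 8-5 [J1]: (9,6,5)
C 4-8 [J2]: (9,6,6)
Grübler: 3·8 − 2·6 − 6 = 6

M = 6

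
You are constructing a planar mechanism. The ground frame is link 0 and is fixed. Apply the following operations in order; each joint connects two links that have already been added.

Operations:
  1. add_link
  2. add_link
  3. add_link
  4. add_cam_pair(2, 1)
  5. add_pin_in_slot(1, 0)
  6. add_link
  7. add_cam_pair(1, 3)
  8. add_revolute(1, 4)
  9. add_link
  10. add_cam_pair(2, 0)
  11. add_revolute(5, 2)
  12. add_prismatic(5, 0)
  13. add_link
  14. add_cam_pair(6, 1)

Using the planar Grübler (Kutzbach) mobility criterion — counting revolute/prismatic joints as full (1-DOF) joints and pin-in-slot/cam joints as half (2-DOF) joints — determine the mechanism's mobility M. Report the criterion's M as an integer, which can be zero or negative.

L=1 J1=0 J2=0
add link → L=2 J1=0 J2=0
add link → L=3 J1=0 J2=0
add link → L=4 J1=0 J2=0
C@2,1 dof=2 J2 → L=4 J1=0 J2=1
PS@1,0 dof=2 J2 → L=4 J1=0 J2=2
add link → L=5 J1=0 J2=2
C@1,3 dof=2 J2 → L=5 J1=0 J2=3
R@1,4 dof=1 J1 → L=5 J1=1 J2=3
add link → L=6 J1=1 J2=3
C@2,0 dof=2 J2 → L=6 J1=1 J2=4
R@5,2 dof=1 J1 → L=6 J1=2 J2=4
P@5,0 dof=1 J1 → L=6 J1=3 J2=4
add link → L=7 J1=3 J2=4
C@6,1 dof=2 J2 → L=7 J1=3 J2=5
M=3(L−1)−2J1−J2=3·6−2·3−5=7

M = 7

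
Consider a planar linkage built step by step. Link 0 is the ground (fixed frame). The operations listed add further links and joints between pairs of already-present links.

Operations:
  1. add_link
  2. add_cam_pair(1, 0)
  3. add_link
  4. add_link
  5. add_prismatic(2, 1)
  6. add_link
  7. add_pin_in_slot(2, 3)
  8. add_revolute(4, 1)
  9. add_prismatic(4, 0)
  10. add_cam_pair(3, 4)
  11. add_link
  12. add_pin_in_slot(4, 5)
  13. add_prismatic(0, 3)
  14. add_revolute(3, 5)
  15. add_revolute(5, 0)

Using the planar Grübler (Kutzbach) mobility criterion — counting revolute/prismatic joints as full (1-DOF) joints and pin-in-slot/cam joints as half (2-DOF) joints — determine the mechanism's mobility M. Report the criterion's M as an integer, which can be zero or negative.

M = -1

L=1 J1=0 J2=0
add link → L=2 J1=0 J2=0
C@1,0 dof=2 J2 → L=2 J1=0 J2=1
add link → L=3 J1=0 J2=1
add link → L=4 J1=0 J2=1
P@2,1 dof=1 J1 → L=4 J1=1 J2=1
add link → L=5 J1=1 J2=1
PS@2,3 dof=2 J2 → L=5 J1=1 J2=2
R@4,1 dof=1 J1 → L=5 J1=2 J2=2
P@4,0 dof=1 J1 → L=5 J1=3 J2=2
C@3,4 dof=2 J2 → L=5 J1=3 J2=3
add link → L=6 J1=3 J2=3
PS@4,5 dof=2 J2 → L=6 J1=3 J2=4
P@0,3 dof=1 J1 → L=6 J1=4 J2=4
R@3,5 dof=1 J1 → L=6 J1=5 J2=4
R@5,0 dof=1 J1 → L=6 J1=6 J2=4
M=3(L−1)−2J1−J2=3·5−2·6−4=-1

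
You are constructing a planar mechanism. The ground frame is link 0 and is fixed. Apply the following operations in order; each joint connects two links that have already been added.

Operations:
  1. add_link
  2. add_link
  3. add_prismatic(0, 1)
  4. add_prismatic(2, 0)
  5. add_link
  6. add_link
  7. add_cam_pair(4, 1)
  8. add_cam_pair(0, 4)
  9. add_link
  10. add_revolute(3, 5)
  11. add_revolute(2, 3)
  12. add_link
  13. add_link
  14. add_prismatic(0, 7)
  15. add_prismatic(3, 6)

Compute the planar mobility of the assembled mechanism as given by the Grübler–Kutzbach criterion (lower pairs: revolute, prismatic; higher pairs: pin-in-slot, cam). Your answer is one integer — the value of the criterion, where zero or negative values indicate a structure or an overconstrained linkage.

M = 7

link 0 = ground. State L|J1|J2 = 1|0|0
+link1  2|0|0
+link2  3|0|0
P(0,1) f=1→J1  3|1|0
P(2,0) f=1→J1  3|2|0
+link3  4|2|0
+link4  5|2|0
C(4,1) f=2→J2  5|2|1
C(0,4) f=2→J2  5|2|2
+link5  6|2|2
R(3,5) f=1→J1  6|3|2
R(2,3) f=1→J1  6|4|2
+link6  7|4|2
+link7  8|4|2
P(0,7) f=1→J1  8|5|2
P(3,6) f=1→J1  8|6|2
M = 3(8−1)−2·6−2 = 21−12−2 = 7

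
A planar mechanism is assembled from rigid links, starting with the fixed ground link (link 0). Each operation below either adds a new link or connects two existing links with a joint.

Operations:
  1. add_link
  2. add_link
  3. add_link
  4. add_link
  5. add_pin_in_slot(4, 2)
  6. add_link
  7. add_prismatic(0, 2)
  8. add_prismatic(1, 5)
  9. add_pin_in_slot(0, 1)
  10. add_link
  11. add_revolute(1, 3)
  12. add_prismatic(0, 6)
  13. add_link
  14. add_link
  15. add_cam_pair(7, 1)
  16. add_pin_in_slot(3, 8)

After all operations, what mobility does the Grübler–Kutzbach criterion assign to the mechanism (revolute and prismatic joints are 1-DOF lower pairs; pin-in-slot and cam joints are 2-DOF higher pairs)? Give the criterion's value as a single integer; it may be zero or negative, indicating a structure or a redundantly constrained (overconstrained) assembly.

L=1 J1=0 J2=0
add link → L=2 J1=0 J2=0
add link → L=3 J1=0 J2=0
add link → L=4 J1=0 J2=0
add link → L=5 J1=0 J2=0
PS@4,2 dof=2 J2 → L=5 J1=0 J2=1
add link → L=6 J1=0 J2=1
P@0,2 dof=1 J1 → L=6 J1=1 J2=1
P@1,5 dof=1 J1 → L=6 J1=2 J2=1
PS@0,1 dof=2 J2 → L=6 J1=2 J2=2
add link → L=7 J1=2 J2=2
R@1,3 dof=1 J1 → L=7 J1=3 J2=2
P@0,6 dof=1 J1 → L=7 J1=4 J2=2
add link → L=8 J1=4 J2=2
add link → L=9 J1=4 J2=2
C@7,1 dof=2 J2 → L=9 J1=4 J2=3
PS@3,8 dof=2 J2 → L=9 J1=4 J2=4
M=3(L−1)−2J1−J2=3·8−2·4−4=12

M = 12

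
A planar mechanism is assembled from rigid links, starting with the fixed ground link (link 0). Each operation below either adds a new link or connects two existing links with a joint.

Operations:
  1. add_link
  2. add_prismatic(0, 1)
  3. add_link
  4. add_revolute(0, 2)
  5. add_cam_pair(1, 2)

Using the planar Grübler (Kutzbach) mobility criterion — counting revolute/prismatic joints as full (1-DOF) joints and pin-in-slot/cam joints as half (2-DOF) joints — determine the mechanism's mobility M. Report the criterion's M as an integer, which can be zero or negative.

M = 1

[1;0;0] (link 0 is ground)
L+ [2;0;0]
P(0,1)∈J1 [2;1;0]
L+ [3;1;0]
R(0,2)∈J1 [3;2;0]
C(1,2)∈J2 [3;2;1]
mobility = 6 − 4 − 1 = 1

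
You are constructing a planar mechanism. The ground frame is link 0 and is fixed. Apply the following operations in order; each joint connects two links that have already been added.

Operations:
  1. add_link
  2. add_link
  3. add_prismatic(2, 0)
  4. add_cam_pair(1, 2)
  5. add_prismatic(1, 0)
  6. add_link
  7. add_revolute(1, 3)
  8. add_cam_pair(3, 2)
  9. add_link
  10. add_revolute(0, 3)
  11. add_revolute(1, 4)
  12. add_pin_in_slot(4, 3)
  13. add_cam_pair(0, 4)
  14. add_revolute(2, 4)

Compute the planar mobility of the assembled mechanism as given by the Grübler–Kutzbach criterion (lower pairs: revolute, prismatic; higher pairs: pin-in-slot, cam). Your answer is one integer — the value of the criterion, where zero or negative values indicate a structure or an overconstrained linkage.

(L,J1,J2)=(1,0,0); link0 fixed
link1: (2,0,0)
link2: (3,0,0)
P 2-0 [J1]: (3,1,0)
C 1-2 [J2]: (3,1,1)
P 1-0 [J1]: (3,2,1)
link3: (4,2,1)
R 1-3 [J1]: (4,3,1)
C 3-2 [J2]: (4,3,2)
link4: (5,3,2)
R 0-3 [J1]: (5,4,2)
R 1-4 [J1]: (5,5,2)
PS 4-3 [J2]: (5,5,3)
C 0-4 [J2]: (5,5,4)
R 2-4 [J1]: (5,6,4)
Grübler: 3·4 − 2·6 − 4 = -4

M = -4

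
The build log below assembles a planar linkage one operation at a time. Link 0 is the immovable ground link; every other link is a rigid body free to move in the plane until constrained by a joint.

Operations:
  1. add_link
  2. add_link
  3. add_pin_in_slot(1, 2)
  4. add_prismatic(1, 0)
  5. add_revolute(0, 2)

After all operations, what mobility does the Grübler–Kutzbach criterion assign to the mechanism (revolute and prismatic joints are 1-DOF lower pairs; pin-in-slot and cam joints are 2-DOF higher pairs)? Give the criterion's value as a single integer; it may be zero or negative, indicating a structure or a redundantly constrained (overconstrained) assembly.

M = 1

(L,J1,J2)=(1,0,0); link0 fixed
link1: (2,0,0)
link2: (3,0,0)
PS 1-2 [J2]: (3,0,1)
P 1-0 [J1]: (3,1,1)
R 0-2 [J1]: (3,2,1)
Grübler: 3·2 − 2·2 − 1 = 1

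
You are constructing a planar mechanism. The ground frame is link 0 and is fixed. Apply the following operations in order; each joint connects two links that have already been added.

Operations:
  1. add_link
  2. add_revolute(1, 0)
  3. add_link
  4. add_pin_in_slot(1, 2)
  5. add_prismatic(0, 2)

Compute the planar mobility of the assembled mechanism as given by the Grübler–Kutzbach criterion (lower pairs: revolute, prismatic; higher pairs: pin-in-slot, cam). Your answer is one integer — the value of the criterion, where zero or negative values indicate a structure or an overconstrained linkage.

L=1 J1=0 J2=0
add link → L=2 J1=0 J2=0
R@1,0 dof=1 J1 → L=2 J1=1 J2=0
add link → L=3 J1=1 J2=0
PS@1,2 dof=2 J2 → L=3 J1=1 J2=1
P@0,2 dof=1 J1 → L=3 J1=2 J2=1
M=3(L−1)−2J1−J2=3·2−2·2−1=1

M = 1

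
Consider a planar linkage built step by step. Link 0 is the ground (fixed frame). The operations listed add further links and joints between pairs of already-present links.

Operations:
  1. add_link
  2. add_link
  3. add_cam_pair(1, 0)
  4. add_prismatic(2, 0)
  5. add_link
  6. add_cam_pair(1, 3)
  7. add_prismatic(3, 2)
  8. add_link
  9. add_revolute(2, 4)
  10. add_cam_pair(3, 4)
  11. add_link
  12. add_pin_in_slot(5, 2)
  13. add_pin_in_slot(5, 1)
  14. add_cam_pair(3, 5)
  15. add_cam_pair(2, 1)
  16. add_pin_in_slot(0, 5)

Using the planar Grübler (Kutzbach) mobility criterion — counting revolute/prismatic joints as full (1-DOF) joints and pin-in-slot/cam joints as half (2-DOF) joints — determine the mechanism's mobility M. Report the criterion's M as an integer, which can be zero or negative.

[1;0;0] (link 0 is ground)
L+ [2;0;0]
L+ [3;0;0]
C(1,0)∈J2 [3;0;1]
P(2,0)∈J1 [3;1;1]
L+ [4;1;1]
C(1,3)∈J2 [4;1;2]
P(3,2)∈J1 [4;2;2]
L+ [5;2;2]
R(2,4)∈J1 [5;3;2]
C(3,4)∈J2 [5;3;3]
L+ [6;3;3]
PS(5,2)∈J2 [6;3;4]
PS(5,1)∈J2 [6;3;5]
C(3,5)∈J2 [6;3;6]
C(2,1)∈J2 [6;3;7]
PS(0,5)∈J2 [6;3;8]
mobility = 15 − 6 − 8 = 1

M = 1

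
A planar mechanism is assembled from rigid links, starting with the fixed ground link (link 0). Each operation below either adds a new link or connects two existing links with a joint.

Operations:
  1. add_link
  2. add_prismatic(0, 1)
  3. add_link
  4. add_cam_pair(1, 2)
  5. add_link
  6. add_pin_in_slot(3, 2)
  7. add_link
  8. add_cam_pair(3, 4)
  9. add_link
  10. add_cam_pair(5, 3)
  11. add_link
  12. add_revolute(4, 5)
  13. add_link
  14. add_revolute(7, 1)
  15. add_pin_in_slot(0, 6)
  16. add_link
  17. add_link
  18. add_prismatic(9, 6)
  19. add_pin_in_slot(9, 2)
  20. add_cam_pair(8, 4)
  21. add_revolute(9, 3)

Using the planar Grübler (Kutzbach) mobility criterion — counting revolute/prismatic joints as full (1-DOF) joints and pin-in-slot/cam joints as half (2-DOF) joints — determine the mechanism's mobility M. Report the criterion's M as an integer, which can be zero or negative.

[1;0;0] (link 0 is ground)
L+ [2;0;0]
P(0,1)∈J1 [2;1;0]
L+ [3;1;0]
C(1,2)∈J2 [3;1;1]
L+ [4;1;1]
PS(3,2)∈J2 [4;1;2]
L+ [5;1;2]
C(3,4)∈J2 [5;1;3]
L+ [6;1;3]
C(5,3)∈J2 [6;1;4]
L+ [7;1;4]
R(4,5)∈J1 [7;2;4]
L+ [8;2;4]
R(7,1)∈J1 [8;3;4]
PS(0,6)∈J2 [8;3;5]
L+ [9;3;5]
L+ [10;3;5]
P(9,6)∈J1 [10;4;5]
PS(9,2)∈J2 [10;4;6]
C(8,4)∈J2 [10;4;7]
R(9,3)∈J1 [10;5;7]
mobility = 27 − 10 − 7 = 10

M = 10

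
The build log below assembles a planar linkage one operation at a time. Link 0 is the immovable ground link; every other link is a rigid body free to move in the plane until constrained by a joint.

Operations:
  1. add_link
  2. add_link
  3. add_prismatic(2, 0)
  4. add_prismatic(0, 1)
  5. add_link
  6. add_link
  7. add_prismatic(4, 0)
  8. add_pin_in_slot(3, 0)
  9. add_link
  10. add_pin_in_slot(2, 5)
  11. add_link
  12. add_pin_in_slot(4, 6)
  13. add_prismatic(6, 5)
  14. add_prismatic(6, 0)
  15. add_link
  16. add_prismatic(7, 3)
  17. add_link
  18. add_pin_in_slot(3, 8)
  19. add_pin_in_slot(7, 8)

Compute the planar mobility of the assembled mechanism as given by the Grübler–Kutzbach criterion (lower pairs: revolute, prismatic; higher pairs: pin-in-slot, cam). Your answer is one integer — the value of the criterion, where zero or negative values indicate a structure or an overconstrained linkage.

M = 7

(L,J1,J2)=(1,0,0); link0 fixed
link1: (2,0,0)
link2: (3,0,0)
P 2-0 [J1]: (3,1,0)
P 0-1 [J1]: (3,2,0)
link3: (4,2,0)
link4: (5,2,0)
P 4-0 [J1]: (5,3,0)
PS 3-0 [J2]: (5,3,1)
link5: (6,3,1)
PS 2-5 [J2]: (6,3,2)
link6: (7,3,2)
PS 4-6 [J2]: (7,3,3)
P 6-5 [J1]: (7,4,3)
P 6-0 [J1]: (7,5,3)
link7: (8,5,3)
P 7-3 [J1]: (8,6,3)
link8: (9,6,3)
PS 3-8 [J2]: (9,6,4)
PS 7-8 [J2]: (9,6,5)
Grübler: 3·8 − 2·6 − 5 = 7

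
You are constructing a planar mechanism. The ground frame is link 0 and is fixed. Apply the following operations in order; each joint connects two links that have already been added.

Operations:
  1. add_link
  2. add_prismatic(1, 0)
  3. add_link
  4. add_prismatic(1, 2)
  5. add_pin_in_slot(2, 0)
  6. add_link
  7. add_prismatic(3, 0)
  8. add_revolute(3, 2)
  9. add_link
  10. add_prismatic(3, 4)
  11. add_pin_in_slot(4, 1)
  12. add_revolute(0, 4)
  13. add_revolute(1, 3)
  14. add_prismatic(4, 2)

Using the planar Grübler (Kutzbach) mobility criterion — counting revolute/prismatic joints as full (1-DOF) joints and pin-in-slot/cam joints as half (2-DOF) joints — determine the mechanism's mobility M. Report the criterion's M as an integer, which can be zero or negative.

[1;0;0] (link 0 is ground)
L+ [2;0;0]
P(1,0)∈J1 [2;1;0]
L+ [3;1;0]
P(1,2)∈J1 [3;2;0]
PS(2,0)∈J2 [3;2;1]
L+ [4;2;1]
P(3,0)∈J1 [4;3;1]
R(3,2)∈J1 [4;4;1]
L+ [5;4;1]
P(3,4)∈J1 [5;5;1]
PS(4,1)∈J2 [5;5;2]
R(0,4)∈J1 [5;6;2]
R(1,3)∈J1 [5;7;2]
P(4,2)∈J1 [5;8;2]
mobility = 12 − 16 − 2 = -6

M = -6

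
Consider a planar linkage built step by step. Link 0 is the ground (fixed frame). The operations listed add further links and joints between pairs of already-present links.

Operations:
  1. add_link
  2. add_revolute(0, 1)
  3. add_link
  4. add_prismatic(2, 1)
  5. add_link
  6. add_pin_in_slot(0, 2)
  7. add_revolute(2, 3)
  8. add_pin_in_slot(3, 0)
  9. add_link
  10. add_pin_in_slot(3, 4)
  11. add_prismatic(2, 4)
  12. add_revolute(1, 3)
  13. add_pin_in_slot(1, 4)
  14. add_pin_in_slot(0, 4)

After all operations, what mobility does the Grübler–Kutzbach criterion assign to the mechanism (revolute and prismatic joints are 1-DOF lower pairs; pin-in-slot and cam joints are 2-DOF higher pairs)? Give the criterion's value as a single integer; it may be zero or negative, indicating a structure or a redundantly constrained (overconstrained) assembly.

[1;0;0] (link 0 is ground)
L+ [2;0;0]
R(0,1)∈J1 [2;1;0]
L+ [3;1;0]
P(2,1)∈J1 [3;2;0]
L+ [4;2;0]
PS(0,2)∈J2 [4;2;1]
R(2,3)∈J1 [4;3;1]
PS(3,0)∈J2 [4;3;2]
L+ [5;3;2]
PS(3,4)∈J2 [5;3;3]
P(2,4)∈J1 [5;4;3]
R(1,3)∈J1 [5;5;3]
PS(1,4)∈J2 [5;5;4]
PS(0,4)∈J2 [5;5;5]
mobility = 12 − 10 − 5 = -3

M = -3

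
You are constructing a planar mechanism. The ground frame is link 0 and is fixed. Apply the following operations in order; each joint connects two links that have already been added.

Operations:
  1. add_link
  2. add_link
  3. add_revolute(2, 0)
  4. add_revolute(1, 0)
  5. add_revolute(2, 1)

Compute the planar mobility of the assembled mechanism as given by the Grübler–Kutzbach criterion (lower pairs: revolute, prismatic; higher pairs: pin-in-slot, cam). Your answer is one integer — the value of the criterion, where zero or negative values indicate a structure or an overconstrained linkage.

M = 0

(L,J1,J2)=(1,0,0); link0 fixed
link1: (2,0,0)
link2: (3,0,0)
R 2-0 [J1]: (3,1,0)
R 1-0 [J1]: (3,2,0)
R 2-1 [J1]: (3,3,0)
Grübler: 3·2 − 2·3 − 0 = 0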